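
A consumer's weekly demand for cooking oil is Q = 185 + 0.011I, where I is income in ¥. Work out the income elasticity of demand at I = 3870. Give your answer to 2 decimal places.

0.19

At I = 3870: Q = 227.570.
dQ/dI = 0.011.
η = (dQ/dI)·(I/Q) = 0.011 × (3870/227.570) = 0.19.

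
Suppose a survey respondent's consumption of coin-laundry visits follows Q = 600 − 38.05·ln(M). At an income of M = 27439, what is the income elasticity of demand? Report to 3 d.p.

-0.180

At M = 27439: Q = 211.140.
dQ/dM = -38.05/M = -0.00138671 at this income.
η = (dQ/dM)·(M/Q) = -0.00138671 × (27439/211.140) = -0.180.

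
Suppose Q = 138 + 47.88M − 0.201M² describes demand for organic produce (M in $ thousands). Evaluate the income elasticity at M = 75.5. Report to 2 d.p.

At M = 75.5: Q = 2607.1898.
dQ/dM = 47.88 − 0.402M = 17.52900.
η = (dQ/dM)·(M/Q) = 17.52900 × (75.5/2607.1898) = 0.51.

0.51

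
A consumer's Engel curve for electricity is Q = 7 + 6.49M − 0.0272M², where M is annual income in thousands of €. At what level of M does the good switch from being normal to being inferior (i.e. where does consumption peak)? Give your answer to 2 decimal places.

dQ/dM = 6.49 − 0.0544M.
The good is inferior where dQ/dM < 0. Setting dQ/dM = 0 gives M = 6.49 / 0.0544 = 119.30.

119.30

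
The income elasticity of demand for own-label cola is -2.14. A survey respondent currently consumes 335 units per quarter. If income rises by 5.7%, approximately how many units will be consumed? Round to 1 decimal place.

%ΔQ ≈ η × %ΔI = -2.14 × 5.7% = -12.198%.
New Q ≈ 335 × (1 − 0.12198) = 294.1.

294.1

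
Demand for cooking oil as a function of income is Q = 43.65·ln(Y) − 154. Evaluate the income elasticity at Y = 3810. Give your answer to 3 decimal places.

At Y = 3810: Q = 205.911.
dQ/dY = 43.65/Y = 0.0114567 at this income.
η = (dQ/dY)·(Y/Q) = 0.0114567 × (3810/205.911) = 0.212.

0.212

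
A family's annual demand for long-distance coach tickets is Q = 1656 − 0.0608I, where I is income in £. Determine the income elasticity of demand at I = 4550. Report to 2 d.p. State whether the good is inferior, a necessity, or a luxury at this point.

At I = 4550: Q = 1379.360.
dQ/dI = −0.0608.
η = (dQ/dI)·(I/Q) = -0.0608 × (4550/1379.360) = -0.20.
Since η < 0, the good is an inferior good.

-0.20 (inferior good)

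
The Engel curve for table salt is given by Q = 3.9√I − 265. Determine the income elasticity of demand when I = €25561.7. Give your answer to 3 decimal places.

At I = 25561.7: Q = 358.533.
dQ/dI = 3.9/(2√I) = 0.0121966 at this income.
η = (dQ/dI)·(I/Q) = 0.0121966 × (25561.7/358.533) = 0.870.

0.870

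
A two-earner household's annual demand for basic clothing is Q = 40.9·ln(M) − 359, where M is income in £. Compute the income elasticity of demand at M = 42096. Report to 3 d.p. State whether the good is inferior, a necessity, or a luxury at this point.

At M = 42096: Q = 76.491.
dQ/dM = 40.9/M = 0.000971589 at this income.
η = (dQ/dM)·(M/Q) = 0.000971589 × (42096/76.491) = 0.535.
Since 0 < η < 1, the good is a necessity.

0.535 (necessity)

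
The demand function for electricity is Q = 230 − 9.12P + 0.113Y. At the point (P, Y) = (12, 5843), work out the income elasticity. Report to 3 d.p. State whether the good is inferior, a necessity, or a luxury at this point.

0.846 (necessity)

At P = 12, Y = 5843: Q = 780.819.
Holding P constant, ∂Q/∂Y = 0.113.
η_Y = (∂Q/∂Y)·(Y/Q) = 0.113 × (5843/780.819) = 0.846.
Since 0 < η < 1, this is a necessity.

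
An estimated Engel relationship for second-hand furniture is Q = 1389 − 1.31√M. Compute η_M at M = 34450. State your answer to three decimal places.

-0.106

At M = 34450: Q = 1145.855.
dQ/dM = -1.31/(2√M) = -0.00352896 at this income.
η = (dQ/dM)·(M/Q) = -0.00352896 × (34450/1145.855) = -0.106.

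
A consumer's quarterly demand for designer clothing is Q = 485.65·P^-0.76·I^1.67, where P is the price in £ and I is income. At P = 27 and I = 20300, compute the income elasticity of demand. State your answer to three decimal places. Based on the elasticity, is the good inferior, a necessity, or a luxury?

1.670 (luxury)

For a multiplicative demand Q = A·P^α·I^β, the income elasticity is β everywhere.
Here β = 1.67, so η = 1.670.
Since η > 1, this is a luxury.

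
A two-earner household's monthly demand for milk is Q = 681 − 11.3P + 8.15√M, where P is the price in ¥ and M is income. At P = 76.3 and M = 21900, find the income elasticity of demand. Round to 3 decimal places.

At P = 76.3, M = 21900: Q = 1024.900.
Holding P constant, ∂Q/∂M = 8.15/(2√M) = 0.0275363.
η_M = (∂Q/∂M)·(M/Q) = 0.0275363 × (21900/1024.900) = 0.588.

0.588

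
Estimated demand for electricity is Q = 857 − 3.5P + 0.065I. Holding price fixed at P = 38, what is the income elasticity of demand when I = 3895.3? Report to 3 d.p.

At P = 38, I = 3895.3: Q = 977.195.
Holding P constant, ∂Q/∂I = 0.065.
η_I = (∂Q/∂I)·(I/Q) = 0.065 × (3895.3/977.195) = 0.259.

0.259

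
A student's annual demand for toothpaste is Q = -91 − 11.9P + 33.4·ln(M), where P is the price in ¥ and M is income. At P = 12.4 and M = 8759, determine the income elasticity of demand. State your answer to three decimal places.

At P = 12.4, M = 8759: Q = 64.640.
Holding P constant, ∂Q/∂M = 33.4/M = 0.00381322.
η_M = (∂Q/∂M)·(M/Q) = 0.00381322 × (8759/64.640) = 0.517.

0.517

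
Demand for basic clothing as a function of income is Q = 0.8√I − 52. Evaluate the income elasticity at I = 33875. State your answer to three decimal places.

At I = 33875: Q = 95.241.
dQ/dI = 0.8/(2√I) = 0.0021733 at this income.
η = (dQ/dI)·(I/Q) = 0.0021733 × (33875/95.241) = 0.773.

0.773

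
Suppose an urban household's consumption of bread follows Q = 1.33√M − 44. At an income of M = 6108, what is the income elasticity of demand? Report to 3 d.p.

At M = 6108: Q = 59.944.
dQ/dM = 1.33/(2√M) = 0.00850887 at this income.
η = (dQ/dM)·(M/Q) = 0.00850887 × (6108/59.944) = 0.867.

0.867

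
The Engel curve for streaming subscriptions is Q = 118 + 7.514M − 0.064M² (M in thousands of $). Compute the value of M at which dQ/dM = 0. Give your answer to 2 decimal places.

58.70

dQ/dM = 7.514 − 0.128M.
The good is inferior where dQ/dM < 0. Setting dQ/dM = 0 gives M = 7.514 / 0.128 = 58.70.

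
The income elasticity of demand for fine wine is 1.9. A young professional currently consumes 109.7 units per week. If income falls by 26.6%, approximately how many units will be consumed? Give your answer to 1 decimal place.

54.3

%ΔQ ≈ η × %ΔI = 1.9 × (-26.6%) = -50.54%.
New Q ≈ 109.7 × (1 − 0.5054) = 54.3.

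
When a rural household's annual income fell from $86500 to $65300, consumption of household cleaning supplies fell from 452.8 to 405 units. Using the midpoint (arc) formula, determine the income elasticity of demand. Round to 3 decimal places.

ΔQ = 405 − 452.8 = -47.8; midpoint Q̄ = (452.8 + 405)/2 = 428.9.
ΔI = 65300 − 86500 = -21200; midpoint Ī = (86500 + 65300)/2 = 75900.
η = (ΔQ/Q̄) ÷ (ΔI/Ī) = (-47.8/428.9) ÷ (-21200/75900) = 0.399.

0.399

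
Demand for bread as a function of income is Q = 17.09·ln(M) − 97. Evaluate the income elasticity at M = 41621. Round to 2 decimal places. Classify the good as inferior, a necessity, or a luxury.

0.20 (necessity)

At M = 41621: Q = 84.775.
dQ/dM = 17.09/M = 0.00041061 at this income.
η = (dQ/dM)·(M/Q) = 0.00041061 × (41621/84.775) = 0.20.
Since 0 < η < 1, the good is a necessity.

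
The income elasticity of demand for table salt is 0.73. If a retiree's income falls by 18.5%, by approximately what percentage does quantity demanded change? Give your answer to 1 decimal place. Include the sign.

-13.5%

%ΔQ ≈ η × %ΔI = 0.73 × (-18.5%) = -13.5%.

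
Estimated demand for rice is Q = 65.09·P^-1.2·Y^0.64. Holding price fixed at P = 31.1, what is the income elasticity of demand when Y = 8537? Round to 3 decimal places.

For a multiplicative demand Q = A·P^α·Y^β, the income elasticity is β everywhere.
Here β = 0.64, so η = 0.640.

0.640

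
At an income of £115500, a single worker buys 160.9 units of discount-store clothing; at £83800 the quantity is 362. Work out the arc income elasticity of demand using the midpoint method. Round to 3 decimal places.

-2.418

ΔQ = 362 − 160.9 = 201.1; midpoint Q̄ = (160.9 + 362)/2 = 261.45.
ΔI = 83800 − 115500 = -31700; midpoint Ī = (115500 + 83800)/2 = 99650.
η = (ΔQ/Q̄) ÷ (ΔI/Ī) = (201.1/261.45) ÷ (-31700/99650) = -2.418.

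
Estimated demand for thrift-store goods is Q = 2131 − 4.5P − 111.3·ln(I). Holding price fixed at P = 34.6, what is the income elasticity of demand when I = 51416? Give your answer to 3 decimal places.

-0.145

At P = 34.6, I = 51416: Q = 767.950.
Holding P constant, ∂Q/∂I = -111.3/I = -0.0021647.
η_I = (∂Q/∂I)·(I/Q) = -0.0021647 × (51416/767.950) = -0.145.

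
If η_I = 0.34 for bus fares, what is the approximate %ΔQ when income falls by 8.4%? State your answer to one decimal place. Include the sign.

%ΔQ ≈ η × %ΔI = 0.34 × (-8.4%) = -2.9%.

-2.9%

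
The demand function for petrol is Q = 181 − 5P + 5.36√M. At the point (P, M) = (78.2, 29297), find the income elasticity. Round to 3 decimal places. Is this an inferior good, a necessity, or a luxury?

At P = 78.2, M = 29297: Q = 707.437.
Holding P constant, ∂Q/∂M = 5.36/(2√M) = 0.0156575.
η_M = (∂Q/∂M)·(M/Q) = 0.0156575 × (29297/707.437) = 0.648.
Since 0 < η < 1, this is a necessity.

0.648 (necessity)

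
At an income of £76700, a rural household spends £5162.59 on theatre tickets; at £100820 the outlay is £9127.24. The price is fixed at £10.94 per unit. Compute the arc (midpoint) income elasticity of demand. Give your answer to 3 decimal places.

With a constant price, Q₁ = 5162.59/10.94 = 471.900 and Q₂ = 9127.24/10.94 = 834.300 (equivalently, work directly with expenditure since P cancels).
Midpoint %ΔQ = (9127.24 − 5162.59)/7144.92 = 0.55489; midpoint %ΔI = (100820 − 76700)/88760 = 0.27174.
η = 0.55489 / 0.27174 = 2.042.

2.042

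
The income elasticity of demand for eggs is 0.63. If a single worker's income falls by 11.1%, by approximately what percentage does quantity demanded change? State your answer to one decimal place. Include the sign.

%ΔQ ≈ η × %ΔI = 0.63 × (-11.1%) = -7.0%.

-7.0%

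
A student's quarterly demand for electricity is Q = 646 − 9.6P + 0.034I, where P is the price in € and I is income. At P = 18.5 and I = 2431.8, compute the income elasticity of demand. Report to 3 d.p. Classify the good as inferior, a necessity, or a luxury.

At P = 18.5, I = 2431.8: Q = 551.081.
Holding P constant, ∂Q/∂I = 0.034.
η_I = (∂Q/∂I)·(I/Q) = 0.034 × (2431.8/551.081) = 0.150.
Since 0 < η < 1, this is a necessity.

0.150 (necessity)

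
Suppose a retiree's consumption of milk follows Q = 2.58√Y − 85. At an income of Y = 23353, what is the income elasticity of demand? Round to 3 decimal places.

At Y = 23353: Q = 309.268.
dQ/dY = 2.58/(2√Y) = 0.00844148 at this income.
η = (dQ/dY)·(Y/Q) = 0.00844148 × (23353/309.268) = 0.637.

0.637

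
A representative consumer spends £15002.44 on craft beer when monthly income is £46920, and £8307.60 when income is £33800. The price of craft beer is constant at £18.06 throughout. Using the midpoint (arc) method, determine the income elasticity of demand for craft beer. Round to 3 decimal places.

1.767

With a constant price, Q₁ = 15002.44/18.06 = 830.700 and Q₂ = 8307.60/18.06 = 460.000 (equivalently, work directly with expenditure since P cancels).
Midpoint %ΔQ = (8307.60 − 15002.44)/11655.02 = -0.57442; midpoint %ΔI = (33800 − 46920)/40360 = -0.32507.
η = -0.57442 / -0.32507 = 1.767.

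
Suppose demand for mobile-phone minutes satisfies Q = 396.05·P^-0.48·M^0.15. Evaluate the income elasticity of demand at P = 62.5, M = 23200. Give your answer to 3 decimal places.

0.150

For a multiplicative demand Q = A·P^α·M^β, the income elasticity is β everywhere.
Here β = 0.15, so η = 0.150.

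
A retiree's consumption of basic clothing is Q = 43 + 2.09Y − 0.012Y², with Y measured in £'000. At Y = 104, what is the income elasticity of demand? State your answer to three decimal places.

At Y = 104: Q = 130.5680.
dQ/dY = 2.09 − 0.024Y = -0.40600.
η = (dQ/dY)·(Y/Q) = -0.40600 × (104/130.5680) = -0.323.

-0.323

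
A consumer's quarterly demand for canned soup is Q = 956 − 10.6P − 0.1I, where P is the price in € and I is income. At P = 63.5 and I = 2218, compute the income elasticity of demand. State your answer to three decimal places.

-3.630

At P = 63.5, I = 2218: Q = 61.100.
Holding P constant, ∂Q/∂I = −0.1.
η_I = (∂Q/∂I)·(I/Q) = -0.1 × (2218/61.100) = -3.630.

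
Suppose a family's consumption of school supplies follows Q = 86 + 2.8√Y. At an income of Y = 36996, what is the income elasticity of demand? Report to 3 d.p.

At Y = 36996: Q = 624.562.
dQ/dY = 2.8/(2√Y) = 0.00727865 at this income.
η = (dQ/dY)·(Y/Q) = 0.00727865 × (36996/624.562) = 0.431.

0.431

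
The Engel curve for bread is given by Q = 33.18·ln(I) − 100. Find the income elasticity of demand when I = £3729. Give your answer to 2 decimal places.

0.19

At I = 3729: Q = 172.869.
dQ/dI = 33.18/I = 0.00889783 at this income.
η = (dQ/dI)·(I/Q) = 0.00889783 × (3729/172.869) = 0.19.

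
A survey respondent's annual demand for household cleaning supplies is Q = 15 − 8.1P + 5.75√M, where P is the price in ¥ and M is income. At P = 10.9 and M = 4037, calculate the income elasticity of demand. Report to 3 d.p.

At P = 10.9, M = 4037: Q = 292.050.
Holding P constant, ∂Q/∂M = 5.75/(2√M) = 0.0452489.
η_M = (∂Q/∂M)·(M/Q) = 0.0452489 × (4037/292.050) = 0.625.

0.625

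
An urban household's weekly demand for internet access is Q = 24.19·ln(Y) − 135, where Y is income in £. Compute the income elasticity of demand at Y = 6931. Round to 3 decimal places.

At Y = 6931: Q = 78.931.
dQ/dY = 24.19/Y = 0.00349012 at this income.
η = (dQ/dY)·(Y/Q) = 0.00349012 × (6931/78.931) = 0.306.

0.306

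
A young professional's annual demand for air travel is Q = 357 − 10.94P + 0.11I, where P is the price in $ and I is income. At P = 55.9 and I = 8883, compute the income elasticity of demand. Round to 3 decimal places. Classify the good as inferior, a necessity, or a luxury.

1.352 (luxury)

At P = 55.9, I = 8883: Q = 722.584.
Holding P constant, ∂Q/∂I = 0.11.
η_I = (∂Q/∂I)·(I/Q) = 0.11 × (8883/722.584) = 1.352.
Since η > 1, this is a luxury.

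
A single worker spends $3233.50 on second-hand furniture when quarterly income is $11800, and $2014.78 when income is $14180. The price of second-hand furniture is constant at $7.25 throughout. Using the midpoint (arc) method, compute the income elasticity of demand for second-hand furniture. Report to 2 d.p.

With a constant price, Q₁ = 3233.50/7.25 = 446.000 and Q₂ = 2014.78/7.25 = 277.901 (equivalently, work directly with expenditure since P cancels).
Midpoint %ΔQ = (2014.78 − 3233.50)/2624.14 = -0.46443; midpoint %ΔI = (14180 − 11800)/12990 = 0.18322.
η = -0.46443 / 0.18322 = -2.53.

-2.53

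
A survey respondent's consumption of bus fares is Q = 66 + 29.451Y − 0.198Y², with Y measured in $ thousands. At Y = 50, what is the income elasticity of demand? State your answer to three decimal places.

0.462

At Y = 50: Q = 1043.5500.
dQ/dY = 29.451 − 0.396Y = 9.65100.
η = (dQ/dY)·(Y/Q) = 9.65100 × (50/1043.5500) = 0.462.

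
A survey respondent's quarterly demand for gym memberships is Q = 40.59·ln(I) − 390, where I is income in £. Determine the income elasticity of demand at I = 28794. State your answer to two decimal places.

At I = 28794: Q = 26.775.
dQ/dI = 40.59/I = 0.00140967 at this income.
η = (dQ/dI)·(I/Q) = 0.00140967 × (28794/26.775) = 1.52.

1.52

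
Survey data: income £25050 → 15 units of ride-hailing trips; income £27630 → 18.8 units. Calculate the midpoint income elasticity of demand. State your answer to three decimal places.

ΔQ = 18.8 − 15 = 3.8; midpoint Q̄ = (15 + 18.8)/2 = 16.9.
ΔI = 27630 − 25050 = 2580; midpoint Ī = (25050 + 27630)/2 = 26340.
η = (ΔQ/Q̄) ÷ (ΔI/Ī) = (3.8/16.9) ÷ (2580/26340) = 2.296.

2.296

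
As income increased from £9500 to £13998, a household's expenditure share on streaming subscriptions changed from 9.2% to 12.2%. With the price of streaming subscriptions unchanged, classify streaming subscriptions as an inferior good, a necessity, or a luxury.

The budget share rises as income rises, so η > 1.

luxury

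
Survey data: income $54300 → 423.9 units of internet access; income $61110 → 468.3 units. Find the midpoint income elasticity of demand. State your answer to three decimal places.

0.843

ΔQ = 468.3 − 423.9 = 44.4; midpoint Q̄ = (423.9 + 468.3)/2 = 446.1.
ΔI = 61110 − 54300 = 6810; midpoint Ī = (54300 + 61110)/2 = 57705.
η = (ΔQ/Q̄) ÷ (ΔI/Ī) = (44.4/446.1) ÷ (6810/57705) = 0.843.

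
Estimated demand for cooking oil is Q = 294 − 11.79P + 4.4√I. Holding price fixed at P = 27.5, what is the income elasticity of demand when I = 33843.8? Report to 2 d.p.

At P = 27.5, I = 33843.8: Q = 779.229.
Holding P constant, ∂Q/∂I = 4.4/(2√I) = 0.0119587.
η_I = (∂Q/∂I)·(I/Q) = 0.0119587 × (33843.8/779.229) = 0.52.

0.52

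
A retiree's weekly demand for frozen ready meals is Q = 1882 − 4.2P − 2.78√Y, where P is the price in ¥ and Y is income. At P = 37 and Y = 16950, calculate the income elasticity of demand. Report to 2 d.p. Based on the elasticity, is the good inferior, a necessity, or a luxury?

At P = 37, Y = 16950: Q = 1364.666.
Holding P constant, ∂Q/∂Y = -2.78/(2√Y) = -0.0106765.
η_Y = (∂Q/∂Y)·(Y/Q) = -0.0106765 × (16950/1364.666) = -0.13.
Since η < 0, this is an inferior good.

-0.13 (inferior good)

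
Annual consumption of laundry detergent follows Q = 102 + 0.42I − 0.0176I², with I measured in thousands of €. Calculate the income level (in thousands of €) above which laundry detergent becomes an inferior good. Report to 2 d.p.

11.93

dQ/dI = 0.42 − 0.0352I.
The good is inferior where dQ/dI < 0. Setting dQ/dI = 0 gives I = 0.42 / 0.0352 = 11.93.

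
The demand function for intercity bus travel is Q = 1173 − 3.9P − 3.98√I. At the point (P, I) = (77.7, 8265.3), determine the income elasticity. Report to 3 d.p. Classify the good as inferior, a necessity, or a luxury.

At P = 77.7, I = 8265.3: Q = 508.133.
Holding P constant, ∂Q/∂I = -3.98/(2√I) = -0.0218889.
η_I = (∂Q/∂I)·(I/Q) = -0.0218889 × (8265.3/508.133) = -0.356.
Since η < 0, this is an inferior good.

-0.356 (inferior good)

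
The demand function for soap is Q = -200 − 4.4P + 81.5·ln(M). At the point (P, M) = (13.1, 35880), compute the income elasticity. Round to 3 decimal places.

At P = 13.1, M = 35880: Q = 597.127.
Holding P constant, ∂Q/∂M = 81.5/M = 0.00227146.
η_M = (∂Q/∂M)·(M/Q) = 0.00227146 × (35880/597.127) = 0.136.

0.136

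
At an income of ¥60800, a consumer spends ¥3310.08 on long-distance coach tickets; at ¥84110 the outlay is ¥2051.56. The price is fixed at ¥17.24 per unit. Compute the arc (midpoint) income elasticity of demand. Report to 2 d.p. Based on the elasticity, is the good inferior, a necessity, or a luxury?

With a constant price, Q₁ = 3310.08/17.24 = 192.000 and Q₂ = 2051.56/17.24 = 119.000 (equivalently, work directly with expenditure since P cancels).
Midpoint %ΔQ = (2051.56 − 3310.08)/2680.82 = -0.46945; midpoint %ΔI = (84110 − 60800)/72455 = 0.32172.
η = -0.46945 / 0.32172 = -1.46.
η < 0 ⇒ inferior good.

-1.46 (inferior good)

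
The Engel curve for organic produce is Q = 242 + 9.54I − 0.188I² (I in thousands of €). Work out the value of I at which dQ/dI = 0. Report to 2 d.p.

25.37

dQ/dI = 9.54 − 0.376I.
The good is inferior where dQ/dI < 0. Setting dQ/dI = 0 gives I = 9.54 / 0.376 = 25.37.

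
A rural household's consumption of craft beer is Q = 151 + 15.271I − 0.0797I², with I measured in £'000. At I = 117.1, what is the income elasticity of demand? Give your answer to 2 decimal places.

-0.47

At I = 117.1: Q = 846.3550.
dQ/dI = 15.271 − 0.1594I = -3.39474.
η = (dQ/dI)·(I/Q) = -3.39474 × (117.1/846.3550) = -0.47.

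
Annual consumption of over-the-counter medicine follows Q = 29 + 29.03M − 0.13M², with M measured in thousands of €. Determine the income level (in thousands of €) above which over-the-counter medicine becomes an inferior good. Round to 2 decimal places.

dQ/dM = 29.03 − 0.26M.
The good is inferior where dQ/dM < 0. Setting dQ/dM = 0 gives M = 29.03 / 0.26 = 111.65.

111.65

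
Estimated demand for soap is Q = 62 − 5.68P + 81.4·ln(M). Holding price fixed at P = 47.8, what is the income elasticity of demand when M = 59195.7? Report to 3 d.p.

At P = 47.8, M = 59195.7: Q = 684.968.
Holding P constant, ∂Q/∂M = 81.4/M = 0.0013751.
η_M = (∂Q/∂M)·(M/Q) = 0.0013751 × (59195.7/684.968) = 0.119.

0.119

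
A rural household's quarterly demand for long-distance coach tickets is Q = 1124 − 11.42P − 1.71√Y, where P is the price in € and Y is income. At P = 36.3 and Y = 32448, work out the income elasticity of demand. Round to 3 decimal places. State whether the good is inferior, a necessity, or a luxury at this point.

-0.384 (inferior good)

At P = 36.3, Y = 32448: Q = 401.426.
Holding P constant, ∂Q/∂Y = -1.71/(2√Y) = -0.00474649.
η_Y = (∂Q/∂Y)·(Y/Q) = -0.00474649 × (32448/401.426) = -0.384.
Since η < 0, this is an inferior good.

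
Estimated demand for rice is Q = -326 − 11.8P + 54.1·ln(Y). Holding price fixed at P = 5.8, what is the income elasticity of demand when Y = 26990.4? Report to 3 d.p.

0.343

At P = 5.8, Y = 26990.4: Q = 157.555.
Holding P constant, ∂Q/∂Y = 54.1/Y = 0.00200442.
η_Y = (∂Q/∂Y)·(Y/Q) = 0.00200442 × (26990.4/157.555) = 0.343.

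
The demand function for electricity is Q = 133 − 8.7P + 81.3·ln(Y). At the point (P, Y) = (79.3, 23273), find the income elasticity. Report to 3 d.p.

At P = 79.3, Y = 23273: Q = 260.565.
Holding P constant, ∂Q/∂Y = 81.3/Y = 0.00349332.
η_Y = (∂Q/∂Y)·(Y/Q) = 0.00349332 × (23273/260.565) = 0.312.

0.312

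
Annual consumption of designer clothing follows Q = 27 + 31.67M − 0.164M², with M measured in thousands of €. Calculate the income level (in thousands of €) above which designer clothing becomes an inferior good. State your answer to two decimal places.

dQ/dM = 31.67 − 0.328M.
The good is inferior where dQ/dM < 0. Setting dQ/dM = 0 gives M = 31.67 / 0.328 = 96.55.

96.55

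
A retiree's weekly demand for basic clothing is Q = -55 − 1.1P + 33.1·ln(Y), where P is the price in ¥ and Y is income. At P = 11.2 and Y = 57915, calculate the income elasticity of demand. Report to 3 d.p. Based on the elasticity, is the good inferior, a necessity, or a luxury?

0.112 (necessity)

At P = 11.2, Y = 57915: Q = 295.679.
Holding P constant, ∂Q/∂Y = 33.1/Y = 0.000571527.
η_Y = (∂Q/∂Y)·(Y/Q) = 0.000571527 × (57915/295.679) = 0.112.
Since 0 < η < 1, this is a necessity.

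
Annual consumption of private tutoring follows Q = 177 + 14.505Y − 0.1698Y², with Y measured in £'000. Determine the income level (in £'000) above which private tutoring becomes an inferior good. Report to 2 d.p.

42.71

dQ/dY = 14.505 − 0.3396Y.
The good is inferior where dQ/dY < 0. Setting dQ/dY = 0 gives Y = 14.505 / 0.3396 = 42.71.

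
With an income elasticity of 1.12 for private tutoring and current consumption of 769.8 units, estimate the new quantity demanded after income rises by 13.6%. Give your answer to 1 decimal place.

%ΔQ ≈ η × %ΔI = 1.12 × 13.6% = 15.232%.
New Q ≈ 769.8 × (1 + 0.15232) = 887.1.

887.1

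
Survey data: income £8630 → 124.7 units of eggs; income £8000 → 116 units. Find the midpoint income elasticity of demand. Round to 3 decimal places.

0.954

ΔQ = 116 − 124.7 = -8.7; midpoint Q̄ = (124.7 + 116)/2 = 120.35.
ΔI = 8000 − 8630 = -630; midpoint Ī = (8630 + 8000)/2 = 8315.
η = (ΔQ/Q̄) ÷ (ΔI/Ī) = (-8.7/120.35) ÷ (-630/8315) = 0.954.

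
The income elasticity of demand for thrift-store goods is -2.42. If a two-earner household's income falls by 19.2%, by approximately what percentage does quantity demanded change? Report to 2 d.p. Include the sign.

46.46%

%ΔQ ≈ η × %ΔI = -2.42 × (-19.2%) = 46.46%.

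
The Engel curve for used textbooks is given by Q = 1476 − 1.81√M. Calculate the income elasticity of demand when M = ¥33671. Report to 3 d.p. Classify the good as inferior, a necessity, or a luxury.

-0.145 (inferior good)

At M = 33671: Q = 1143.871.
dQ/dM = -1.81/(2√M) = -0.00493197 at this income.
η = (dQ/dM)·(M/Q) = -0.00493197 × (33671/1143.871) = -0.145.
Since η < 0, the good is an inferior good.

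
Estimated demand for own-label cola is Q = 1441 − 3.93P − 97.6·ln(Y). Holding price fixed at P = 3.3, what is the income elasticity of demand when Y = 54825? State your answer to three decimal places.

At P = 3.3, Y = 54825: Q = 363.029.
Holding P constant, ∂Q/∂Y = -97.6/Y = -0.00178021.
η_Y = (∂Q/∂Y)·(Y/Q) = -0.00178021 × (54825/363.029) = -0.269.

-0.269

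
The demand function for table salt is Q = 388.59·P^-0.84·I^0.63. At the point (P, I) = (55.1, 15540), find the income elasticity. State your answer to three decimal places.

0.630

For a multiplicative demand Q = A·P^α·I^β, the income elasticity is β everywhere.
Here β = 0.63, so η = 0.630.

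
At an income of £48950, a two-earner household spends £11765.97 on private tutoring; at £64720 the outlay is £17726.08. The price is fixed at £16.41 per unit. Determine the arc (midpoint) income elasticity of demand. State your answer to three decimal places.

1.457

With a constant price, Q₁ = 11765.97/16.41 = 717.000 and Q₂ = 17726.08/16.41 = 1080.200 (equivalently, work directly with expenditure since P cancels).
Midpoint %ΔQ = (17726.08 − 11765.97)/14746.03 = 0.40418; midpoint %ΔI = (64720 − 48950)/56835 = 0.27747.
η = 0.40418 / 0.27747 = 1.457.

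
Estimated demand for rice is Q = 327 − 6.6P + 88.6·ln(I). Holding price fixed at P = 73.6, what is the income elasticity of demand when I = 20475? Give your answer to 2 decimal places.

0.12

At P = 73.6, I = 20475: Q = 720.769.
Holding P constant, ∂Q/∂I = 88.6/I = 0.00432723.
η_I = (∂Q/∂I)·(I/Q) = 0.00432723 × (20475/720.769) = 0.12.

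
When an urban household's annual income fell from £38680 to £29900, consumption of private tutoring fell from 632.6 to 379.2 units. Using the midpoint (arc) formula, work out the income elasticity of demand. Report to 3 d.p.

1.956

ΔQ = 379.2 − 632.6 = -253.4; midpoint Q̄ = (632.6 + 379.2)/2 = 505.9.
ΔI = 29900 − 38680 = -8780; midpoint Ī = (38680 + 29900)/2 = 34290.
η = (ΔQ/Q̄) ÷ (ΔI/Ī) = (-253.4/505.9) ÷ (-8780/34290) = 1.956.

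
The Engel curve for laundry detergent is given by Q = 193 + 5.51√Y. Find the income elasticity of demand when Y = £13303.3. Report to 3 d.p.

0.384

At Y = 13303.3: Q = 828.523.
dQ/dY = 5.51/(2√Y) = 0.0238859 at this income.
η = (dQ/dY)·(Y/Q) = 0.0238859 × (13303.3/828.523) = 0.384.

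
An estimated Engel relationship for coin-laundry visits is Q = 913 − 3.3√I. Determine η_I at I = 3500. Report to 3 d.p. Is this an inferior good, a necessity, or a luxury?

-0.136 (inferior good)

At I = 3500: Q = 717.769.
dQ/dI = -3.3/(2√I) = -0.0278901 at this income.
η = (dQ/dI)·(I/Q) = -0.0278901 × (3500/717.769) = -0.136.
Since η < 0, the good is an inferior good.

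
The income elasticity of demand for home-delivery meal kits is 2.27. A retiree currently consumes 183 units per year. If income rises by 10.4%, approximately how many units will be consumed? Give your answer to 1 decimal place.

226.2

%ΔQ ≈ η × %ΔI = 2.27 × 10.4% = 23.608%.
New Q ≈ 183 × (1 + 0.23608) = 226.2.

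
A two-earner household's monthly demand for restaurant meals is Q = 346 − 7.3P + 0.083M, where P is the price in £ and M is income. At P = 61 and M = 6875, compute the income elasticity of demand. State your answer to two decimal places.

1.21

At P = 61, M = 6875: Q = 471.325.
Holding P constant, ∂Q/∂M = 0.083.
η_M = (∂Q/∂M)·(M/Q) = 0.083 × (6875/471.325) = 1.21.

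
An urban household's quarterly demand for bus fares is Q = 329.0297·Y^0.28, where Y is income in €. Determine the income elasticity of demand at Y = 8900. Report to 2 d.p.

For Q = A·Y^β the income elasticity is constant and equal to β.
Here β = 0.28, so η = 0.28.

0.28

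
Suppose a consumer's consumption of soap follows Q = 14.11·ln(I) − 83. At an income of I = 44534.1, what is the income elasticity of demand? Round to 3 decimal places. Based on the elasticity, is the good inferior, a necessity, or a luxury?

0.207 (necessity)

At I = 44534.1: Q = 68.034.
dQ/dI = 14.11/I = 0.000316836 at this income.
η = (dQ/dI)·(I/Q) = 0.000316836 × (44534.1/68.034) = 0.207.
Since 0 < η < 1, the good is a necessity.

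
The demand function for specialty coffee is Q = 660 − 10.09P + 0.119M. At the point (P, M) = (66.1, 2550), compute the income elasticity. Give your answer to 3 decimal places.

1.023

At P = 66.1, M = 2550: Q = 296.501.
Holding P constant, ∂Q/∂M = 0.119.
η_M = (∂Q/∂M)·(M/Q) = 0.119 × (2550/296.501) = 1.023.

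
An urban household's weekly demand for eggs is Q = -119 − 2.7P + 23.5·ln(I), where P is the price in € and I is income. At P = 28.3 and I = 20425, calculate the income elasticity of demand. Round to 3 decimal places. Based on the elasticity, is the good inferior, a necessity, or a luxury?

0.621 (necessity)

At P = 28.3, I = 20425: Q = 37.816.
Holding P constant, ∂Q/∂I = 23.5/I = 0.00115055.
η_I = (∂Q/∂I)·(I/Q) = 0.00115055 × (20425/37.816) = 0.621.
Since 0 < η < 1, this is a necessity.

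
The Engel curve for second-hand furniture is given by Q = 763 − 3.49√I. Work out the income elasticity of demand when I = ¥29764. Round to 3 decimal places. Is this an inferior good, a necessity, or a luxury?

At I = 29764: Q = 160.897.
dQ/dI = -3.49/(2√I) = -0.0101146 at this income.
η = (dQ/dI)·(I/Q) = -0.0101146 × (29764/160.897) = -1.871.
Since η < 0, the good is an inferior good.

-1.871 (inferior good)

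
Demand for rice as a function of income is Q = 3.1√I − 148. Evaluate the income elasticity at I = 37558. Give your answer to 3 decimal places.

At I = 37558: Q = 452.776.
dQ/dI = 3.1/(2√I) = 0.00799798 at this income.
η = (dQ/dI)·(I/Q) = 0.00799798 × (37558/452.776) = 0.663.

0.663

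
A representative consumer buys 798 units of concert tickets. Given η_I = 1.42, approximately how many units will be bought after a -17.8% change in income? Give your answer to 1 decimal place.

596.3

%ΔQ ≈ η × %ΔI = 1.42 × (-17.8%) = -25.276%.
New Q ≈ 798 × (1 − 0.25276) = 596.3.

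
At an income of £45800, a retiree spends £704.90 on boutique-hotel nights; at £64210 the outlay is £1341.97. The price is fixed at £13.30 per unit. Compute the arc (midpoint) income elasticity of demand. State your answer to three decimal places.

With a constant price, Q₁ = 704.90/13.30 = 53.000 and Q₂ = 1341.97/13.30 = 100.900 (equivalently, work directly with expenditure since P cancels).
Midpoint %ΔQ = (1341.97 − 704.90)/1023.44 = 0.62248; midpoint %ΔI = (64210 − 45800)/55005 = 0.33470.
η = 0.62248 / 0.33470 = 1.860.

1.860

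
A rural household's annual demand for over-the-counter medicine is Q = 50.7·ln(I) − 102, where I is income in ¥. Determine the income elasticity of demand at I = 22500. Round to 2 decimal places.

0.12

At I = 22500: Q = 406.078.
dQ/dI = 50.7/I = 0.00225333 at this income.
η = (dQ/dI)·(I/Q) = 0.00225333 × (22500/406.078) = 0.12.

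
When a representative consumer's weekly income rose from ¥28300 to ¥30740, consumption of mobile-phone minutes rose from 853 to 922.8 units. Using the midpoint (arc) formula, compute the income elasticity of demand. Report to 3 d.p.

ΔQ = 922.8 − 853 = 69.8; midpoint Q̄ = (853 + 922.8)/2 = 887.9.
ΔI = 30740 − 28300 = 2440; midpoint Ī = (28300 + 30740)/2 = 29520.
η = (ΔQ/Q̄) ÷ (ΔI/Ī) = (69.8/887.9) ÷ (2440/29520) = 0.951.

0.951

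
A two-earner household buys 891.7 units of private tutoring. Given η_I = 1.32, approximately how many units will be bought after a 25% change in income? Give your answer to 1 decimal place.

1186.0

%ΔQ ≈ η × %ΔI = 1.32 × 25% = 33%.
New Q ≈ 891.7 × (1 + 0.33) = 1186.0.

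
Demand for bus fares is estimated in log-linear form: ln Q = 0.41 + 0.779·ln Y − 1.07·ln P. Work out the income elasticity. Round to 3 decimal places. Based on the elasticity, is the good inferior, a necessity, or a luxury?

0.779 (necessity)

In a log-linear demand, the coefficient on ln Y is the income elasticity.
So η = 0.779.
0 < η < 1 ⇒ necessity.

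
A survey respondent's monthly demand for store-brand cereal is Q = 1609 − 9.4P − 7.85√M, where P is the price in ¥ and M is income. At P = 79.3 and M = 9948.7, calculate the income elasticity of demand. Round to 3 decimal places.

At P = 79.3, M = 9948.7: Q = 80.596.
Holding P constant, ∂Q/∂M = -7.85/(2√M) = -0.0393511.
η_M = (∂Q/∂M)·(M/Q) = -0.0393511 × (9948.7/80.596) = -4.857.

-4.857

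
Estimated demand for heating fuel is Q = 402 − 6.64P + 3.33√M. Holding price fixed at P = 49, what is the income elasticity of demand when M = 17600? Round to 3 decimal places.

0.426

At P = 49, M = 17600: Q = 518.414.
Holding P constant, ∂Q/∂M = 3.33/(2√M) = 0.0125504.
η_M = (∂Q/∂M)·(M/Q) = 0.0125504 × (17600/518.414) = 0.426.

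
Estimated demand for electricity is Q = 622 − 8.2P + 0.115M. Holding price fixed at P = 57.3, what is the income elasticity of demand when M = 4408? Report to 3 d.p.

At P = 57.3, M = 4408: Q = 659.060.
Holding P constant, ∂Q/∂M = 0.115.
η_M = (∂Q/∂M)·(M/Q) = 0.115 × (4408/659.060) = 0.769.

0.769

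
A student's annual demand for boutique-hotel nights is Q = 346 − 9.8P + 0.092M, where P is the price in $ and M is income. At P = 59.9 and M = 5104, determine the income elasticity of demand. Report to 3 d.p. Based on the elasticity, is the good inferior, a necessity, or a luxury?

2.055 (luxury)

At P = 59.9, M = 5104: Q = 228.548.
Holding P constant, ∂Q/∂M = 0.092.
η_M = (∂Q/∂M)·(M/Q) = 0.092 × (5104/228.548) = 2.055.
Since η > 1, this is a luxury.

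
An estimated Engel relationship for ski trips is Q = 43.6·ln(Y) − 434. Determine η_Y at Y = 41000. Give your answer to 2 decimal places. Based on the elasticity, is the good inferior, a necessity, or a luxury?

1.50 (luxury)

At Y = 41000: Q = 29.090.
dQ/dY = 43.6/Y = 0.00106341 at this income.
η = (dQ/dY)·(Y/Q) = 0.00106341 × (41000/29.090) = 1.50.
Since η > 1, the good is a luxury.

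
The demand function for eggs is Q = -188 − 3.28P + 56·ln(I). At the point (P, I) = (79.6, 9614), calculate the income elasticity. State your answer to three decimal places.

0.868

At P = 79.6, I = 9614: Q = 64.487.
Holding P constant, ∂Q/∂I = 56/I = 0.00582484.
η_I = (∂Q/∂I)·(I/Q) = 0.00582484 × (9614/64.487) = 0.868.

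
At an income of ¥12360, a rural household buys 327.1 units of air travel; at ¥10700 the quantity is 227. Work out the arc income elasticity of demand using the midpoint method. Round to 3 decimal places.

2.510

ΔQ = 227 − 327.1 = -100.1; midpoint Q̄ = (327.1 + 227)/2 = 277.05.
ΔI = 10700 − 12360 = -1660; midpoint Ī = (12360 + 10700)/2 = 11530.
η = (ΔQ/Q̄) ÷ (ΔI/Ī) = (-100.1/277.05) ÷ (-1660/11530) = 2.510.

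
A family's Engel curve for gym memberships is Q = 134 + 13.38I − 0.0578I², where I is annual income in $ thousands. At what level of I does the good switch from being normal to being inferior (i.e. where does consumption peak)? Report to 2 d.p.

dQ/dI = 13.38 − 0.1156I.
The good is inferior where dQ/dI < 0. Setting dQ/dI = 0 gives I = 13.38 / 0.1156 = 115.74.

115.74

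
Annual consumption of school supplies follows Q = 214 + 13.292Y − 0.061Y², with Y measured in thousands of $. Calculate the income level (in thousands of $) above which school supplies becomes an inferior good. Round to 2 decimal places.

108.95

dQ/dY = 13.292 − 0.122Y.
The good is inferior where dQ/dY < 0. Setting dQ/dY = 0 gives Y = 13.292 / 0.122 = 108.95.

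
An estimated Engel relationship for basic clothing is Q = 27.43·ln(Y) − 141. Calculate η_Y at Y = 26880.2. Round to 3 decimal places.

0.198

At Y = 26880.2: Q = 138.763.
dQ/dY = 27.43/Y = 0.00102045 at this income.
η = (dQ/dY)·(Y/Q) = 0.00102045 × (26880.2/138.763) = 0.198.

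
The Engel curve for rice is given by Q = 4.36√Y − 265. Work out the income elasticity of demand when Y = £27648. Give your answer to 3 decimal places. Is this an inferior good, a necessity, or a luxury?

0.788 (necessity)

At Y = 27648: Q = 459.967.
dQ/dY = 4.36/(2√Y) = 0.0131107 at this income.
η = (dQ/dY)·(Y/Q) = 0.0131107 × (27648/459.967) = 0.788.
Since 0 < η < 1, the good is a necessity.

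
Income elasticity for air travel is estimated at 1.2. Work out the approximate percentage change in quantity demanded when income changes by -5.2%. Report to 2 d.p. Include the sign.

%ΔQ ≈ η × %ΔI = 1.2 × (-5.2%) = -6.24%.

-6.24%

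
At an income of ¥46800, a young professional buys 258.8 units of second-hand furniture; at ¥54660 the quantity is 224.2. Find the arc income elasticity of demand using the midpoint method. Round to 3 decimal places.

ΔQ = 224.2 − 258.8 = -34.6; midpoint Q̄ = (258.8 + 224.2)/2 = 241.5.
ΔI = 54660 − 46800 = 7860; midpoint Ī = (46800 + 54660)/2 = 50730.
η = (ΔQ/Q̄) ÷ (ΔI/Ī) = (-34.6/241.5) ÷ (7860/50730) = -0.925.

-0.925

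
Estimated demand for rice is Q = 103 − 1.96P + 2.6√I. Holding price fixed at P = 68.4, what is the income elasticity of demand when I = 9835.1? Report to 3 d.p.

At P = 68.4, I = 9835.1: Q = 226.783.
Holding P constant, ∂Q/∂I = 2.6/(2√I) = 0.0131085.
η_I = (∂Q/∂I)·(I/Q) = 0.0131085 × (9835.1/226.783) = 0.568.

0.568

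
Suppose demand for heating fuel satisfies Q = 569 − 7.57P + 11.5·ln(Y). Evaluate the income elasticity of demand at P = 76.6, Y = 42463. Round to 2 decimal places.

0.10

At P = 76.6, Y = 42463: Q = 111.686.
Holding P constant, ∂Q/∂Y = 11.5/Y = 0.000270824.
η_Y = (∂Q/∂Y)·(Y/Q) = 0.000270824 × (42463/111.686) = 0.10.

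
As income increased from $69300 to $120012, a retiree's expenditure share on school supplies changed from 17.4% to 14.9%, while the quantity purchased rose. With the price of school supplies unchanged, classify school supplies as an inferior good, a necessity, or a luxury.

necessity

Quantity rises but the budget share falls as income rises, so 0 < η < 1.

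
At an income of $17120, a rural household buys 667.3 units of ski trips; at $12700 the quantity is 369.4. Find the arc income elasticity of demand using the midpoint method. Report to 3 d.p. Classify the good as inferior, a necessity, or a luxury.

1.939 (luxury)

ΔQ = 369.4 − 667.3 = -297.9; midpoint Q̄ = (667.3 + 369.4)/2 = 518.35.
ΔI = 12700 − 17120 = -4420; midpoint Ī = (17120 + 12700)/2 = 14910.
η = (ΔQ/Q̄) ÷ (ΔI/Ī) = (-297.9/518.35) ÷ (-4420/14910) = 1.939.
η > 1 ⇒ luxury.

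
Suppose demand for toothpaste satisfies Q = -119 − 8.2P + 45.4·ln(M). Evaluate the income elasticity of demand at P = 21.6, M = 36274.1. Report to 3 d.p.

At P = 21.6, M = 36274.1: Q = 180.528.
Holding P constant, ∂Q/∂M = 45.4/M = 0.00125158.
η_M = (∂Q/∂M)·(M/Q) = 0.00125158 × (36274.1/180.528) = 0.251.

0.251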